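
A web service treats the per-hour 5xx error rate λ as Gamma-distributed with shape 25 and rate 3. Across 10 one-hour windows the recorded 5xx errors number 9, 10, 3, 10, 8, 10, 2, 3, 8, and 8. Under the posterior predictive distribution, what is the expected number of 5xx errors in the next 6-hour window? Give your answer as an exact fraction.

Total count: 9 + 10 + 3 + 10 + 8 + 10 + 2 + 3 + 8 + 8 = 71.
Total exposure: 10 hours.
Gamma(α, β) with Poisson data over total exposure Σt gives posterior Gamma(α+Σx, β+Σt) = Gamma(96, 13).
Predictive mean over a 6-hour window = T·E[λ|data] = 6·96/13 = 576/13.

576/13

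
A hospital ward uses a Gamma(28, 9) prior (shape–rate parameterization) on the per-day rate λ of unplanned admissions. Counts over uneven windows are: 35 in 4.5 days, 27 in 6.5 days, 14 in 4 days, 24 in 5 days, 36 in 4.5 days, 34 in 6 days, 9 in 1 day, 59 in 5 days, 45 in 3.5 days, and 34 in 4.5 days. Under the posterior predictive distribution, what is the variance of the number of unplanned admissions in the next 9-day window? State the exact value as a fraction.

Total count: 35 + 27 + 14 + 24 + 36 + 34 + 9 + 59 + 45 + 34 = 317.
Total exposure: 4.5 + 6.5 + 4 + 5 + 4.5 + 6 + 1 + 5 + 3.5 + 4.5 = 44.5 days.
By Gamma–Poisson conjugacy, the posterior is Gamma(α + Σx, β + Σt) = Gamma(28 + 317, 9 + 44.5) = Gamma(345, 107/2).
The posterior predictive for a window of length T is Negative Binomial with variance T·α'·(β'+T)/β'² = 9·345·(125/2)/(11449/4) = 776250/11449.

776250/11449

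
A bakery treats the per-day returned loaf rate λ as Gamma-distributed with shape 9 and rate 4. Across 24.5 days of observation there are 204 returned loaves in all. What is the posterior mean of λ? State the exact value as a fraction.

Total count 204 over total exposure 24.5 days.
Conjugate update: add total count to the shape and total exposure to the rate, giving Gamma(213, 57/2).
Posterior mean = α'/β' = 213/(57/2) = 142/19.

142/19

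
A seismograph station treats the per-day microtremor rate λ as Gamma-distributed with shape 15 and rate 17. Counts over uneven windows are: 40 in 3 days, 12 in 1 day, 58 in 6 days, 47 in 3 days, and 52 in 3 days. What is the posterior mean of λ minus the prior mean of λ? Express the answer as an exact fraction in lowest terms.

3313/561

Total count: 40 + 12 + 58 + 47 + 52 = 209.
Total exposure: 3 + 1 + 6 + 3 + 3 = 16 days.
Gamma(α, β) with Poisson data over total exposure Σt gives posterior Gamma(α+Σx, β+Σt) = Gamma(224, 33).
Posterior mean = 224/33 = 224/33; prior mean = 15/17 = 15/17. Difference = 224/33 − 15/17 = 3313/561.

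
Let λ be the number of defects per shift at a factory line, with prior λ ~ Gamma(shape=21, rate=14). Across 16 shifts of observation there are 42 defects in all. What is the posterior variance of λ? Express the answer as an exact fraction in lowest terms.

Total count 42 over total exposure 16 shifts.
The Gamma prior is conjugate for the Poisson rate, so λ | data ~ Gamma(21+42, 14+16) = Gamma(63, 30).
Posterior variance = α'/β'² = 63/900 = 7/100.

7/100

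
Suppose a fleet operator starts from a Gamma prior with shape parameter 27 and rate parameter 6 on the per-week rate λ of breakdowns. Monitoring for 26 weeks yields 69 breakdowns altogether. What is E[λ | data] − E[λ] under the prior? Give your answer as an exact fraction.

-3/2

Total count 69 over total exposure 26 weeks.
Gamma(α, β) with Poisson data over total exposure Σt gives posterior Gamma(α+Σx, β+Σt) = Gamma(96, 32).
Posterior mean = 96/32 = 3; prior mean = 27/6 = 9/2. Difference = 3 − 9/2 = -3/2.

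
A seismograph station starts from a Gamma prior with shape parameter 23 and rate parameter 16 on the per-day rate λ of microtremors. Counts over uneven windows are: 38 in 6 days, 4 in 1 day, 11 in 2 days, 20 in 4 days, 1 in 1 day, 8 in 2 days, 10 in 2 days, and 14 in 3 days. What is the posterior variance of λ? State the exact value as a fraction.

Total count: 38 + 4 + 11 + 20 + 1 + 8 + 10 + 14 = 106.
Total exposure: 6 + 1 + 2 + 4 + 1 + 2 + 2 + 3 = 21 days.
Gamma(α, β) with Poisson data over total exposure Σt gives posterior Gamma(α+Σx, β+Σt) = Gamma(129, 37).
Posterior variance = α'/β'² = 129/1369.

129/1369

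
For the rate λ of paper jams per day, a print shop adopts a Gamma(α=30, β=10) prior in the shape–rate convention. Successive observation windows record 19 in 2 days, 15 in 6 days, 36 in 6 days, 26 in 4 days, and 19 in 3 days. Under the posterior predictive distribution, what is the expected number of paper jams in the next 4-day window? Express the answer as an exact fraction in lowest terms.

580/31

Total count: 19 + 15 + 36 + 26 + 19 = 115.
Total exposure: 2 + 6 + 6 + 4 + 3 = 21 days.
The Gamma prior is conjugate for the Poisson rate, so λ | data ~ Gamma(30+115, 10+21) = Gamma(145, 31).
Predictive mean over a 4-day window = T·E[λ|data] = 4·145/31 = 580/31.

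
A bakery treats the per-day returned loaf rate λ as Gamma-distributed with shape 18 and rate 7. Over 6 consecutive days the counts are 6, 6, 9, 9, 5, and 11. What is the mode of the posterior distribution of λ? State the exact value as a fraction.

63/13

Total count: 6 + 6 + 9 + 9 + 5 + 11 = 46.
Total exposure: 6 days.
Gamma(α, β) with Poisson data over total exposure Σt gives posterior Gamma(α+Σx, β+Σt) = Gamma(64, 13).
Posterior mode = (α'−1)/β' = 63/13.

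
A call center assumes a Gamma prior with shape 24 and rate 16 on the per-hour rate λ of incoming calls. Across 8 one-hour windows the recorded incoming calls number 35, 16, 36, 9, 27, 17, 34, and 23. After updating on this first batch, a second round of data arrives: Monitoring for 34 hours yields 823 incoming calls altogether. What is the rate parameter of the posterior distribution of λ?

Total count: 35 + 16 + 36 + 9 + 27 + 17 + 34 + 23 = 197.
Total exposure: 8 hours.
After the first batch: Gamma(24 + 197, 16 + 8) = Gamma(221, 24).
Total count 823 over total exposure 34 hours.
After the second batch: Gamma(221 + 823, 24 + 34) = Gamma(1044, 58).

58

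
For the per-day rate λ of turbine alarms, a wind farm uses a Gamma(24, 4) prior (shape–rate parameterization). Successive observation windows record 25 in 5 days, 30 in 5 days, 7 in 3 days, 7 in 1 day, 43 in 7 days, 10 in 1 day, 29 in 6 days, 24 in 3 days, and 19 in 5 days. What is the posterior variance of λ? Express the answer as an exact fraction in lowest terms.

Total count: 25 + 30 + 7 + 7 + 43 + 10 + 29 + 24 + 19 = 194.
Total exposure: 5 + 5 + 3 + 1 + 7 + 1 + 6 + 3 + 5 = 36 days.
By Gamma–Poisson conjugacy, the posterior is Gamma(α + Σx, β + Σt) = Gamma(24 + 194, 4 + 36) = Gamma(218, 40).
Posterior variance = α'/β'² = 218/1600 = 109/800.

109/800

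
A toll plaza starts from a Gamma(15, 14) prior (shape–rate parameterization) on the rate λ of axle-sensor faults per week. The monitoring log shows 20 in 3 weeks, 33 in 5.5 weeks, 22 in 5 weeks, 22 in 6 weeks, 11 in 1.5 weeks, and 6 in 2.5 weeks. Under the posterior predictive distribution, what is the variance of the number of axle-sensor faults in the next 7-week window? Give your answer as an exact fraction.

Total count: 20 + 33 + 22 + 22 + 11 + 6 = 114.
Total exposure: 3 + 5.5 + 5 + 6 + 1.5 + 2.5 = 23.5 weeks.
Gamma(α, β) with Poisson data over total exposure Σt gives posterior Gamma(α+Σx, β+Σt) = Gamma(129, 75/2).
The posterior predictive for a window of length T is Negative Binomial with variance T·α'·(β'+T)/β'² = 7·129·(89/2)/(5625/4) = 53578/1875.

53578/1875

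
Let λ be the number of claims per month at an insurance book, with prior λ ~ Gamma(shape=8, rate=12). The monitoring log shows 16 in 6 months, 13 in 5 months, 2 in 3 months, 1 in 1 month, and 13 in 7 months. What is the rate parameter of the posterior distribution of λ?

Total count: 16 + 13 + 2 + 1 + 13 = 45.
Total exposure: 6 + 5 + 3 + 1 + 7 = 22 months.
Posterior: α' = 8 + 45 = 53, β' = 12 + 22 = 34.

34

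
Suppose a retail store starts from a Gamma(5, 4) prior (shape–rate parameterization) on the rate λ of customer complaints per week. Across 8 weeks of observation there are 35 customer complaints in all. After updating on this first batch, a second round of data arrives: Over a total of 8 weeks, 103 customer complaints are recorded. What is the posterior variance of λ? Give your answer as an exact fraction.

Total count 35 over total exposure 8 weeks.
After the first batch: Gamma(5 + 35, 4 + 8) = Gamma(40, 12).
Total count 103 over total exposure 8 weeks.
After the second batch: Gamma(40 + 103, 12 + 8) = Gamma(143, 20).
Posterior variance = α'/β'² = 143/400.

143/400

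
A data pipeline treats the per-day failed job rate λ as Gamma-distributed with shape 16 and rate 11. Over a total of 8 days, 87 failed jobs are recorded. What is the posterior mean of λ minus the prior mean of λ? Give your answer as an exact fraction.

Total count 87 over total exposure 8 days.
Conjugate update: add total count to the shape and total exposure to the rate, giving Gamma(103, 19).
Posterior mean = 103/19 = 103/19; prior mean = 16/11 = 16/11. Difference = 103/19 − 16/11 = 829/209.

829/209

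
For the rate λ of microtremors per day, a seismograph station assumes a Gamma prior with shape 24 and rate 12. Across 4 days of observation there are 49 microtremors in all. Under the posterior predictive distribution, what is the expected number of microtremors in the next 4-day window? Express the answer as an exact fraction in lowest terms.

Total count 49 over total exposure 4 days.
Conjugate update: add total count to the shape and total exposure to the rate, giving Gamma(73, 16).
Predictive mean over a 4-day window = T·E[λ|data] = 4·73/16 = 73/4.

73/4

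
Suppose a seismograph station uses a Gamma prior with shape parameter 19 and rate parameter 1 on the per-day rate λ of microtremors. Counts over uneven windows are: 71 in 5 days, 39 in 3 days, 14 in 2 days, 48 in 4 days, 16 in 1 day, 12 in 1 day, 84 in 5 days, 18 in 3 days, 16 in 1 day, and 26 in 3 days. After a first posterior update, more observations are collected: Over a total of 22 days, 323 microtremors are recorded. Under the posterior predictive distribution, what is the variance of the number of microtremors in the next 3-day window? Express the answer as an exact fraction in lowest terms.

Total count: 71 + 39 + 14 + 48 + 16 + 12 + 84 + 18 + 16 + 26 = 344.
Total exposure: 5 + 3 + 2 + 4 + 1 + 1 + 5 + 3 + 1 + 3 = 28 days.
After the first batch: Gamma(19 + 344, 1 + 28) = Gamma(363, 29).
Total count 323 over total exposure 22 days.
After the second batch: Gamma(363 + 323, 29 + 22) = Gamma(686, 51).
The posterior predictive for a window of length T is Negative Binomial with variance T·α'·(β'+T)/β'² = 3·686·54/2601 = 12348/289.

12348/289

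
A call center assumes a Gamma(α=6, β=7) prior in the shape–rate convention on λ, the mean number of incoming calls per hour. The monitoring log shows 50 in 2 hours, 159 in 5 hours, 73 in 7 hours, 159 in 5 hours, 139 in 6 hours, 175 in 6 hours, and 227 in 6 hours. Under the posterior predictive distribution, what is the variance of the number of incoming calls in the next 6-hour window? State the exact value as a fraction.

Total count: 50 + 159 + 73 + 159 + 139 + 175 + 227 = 982.
Total exposure: 2 + 5 + 7 + 5 + 6 + 6 + 6 = 37 hours.
Posterior: α' = 6 + 982 = 988, β' = 7 + 37 = 44.
The posterior predictive for a window of length T is Negative Binomial with variance T·α'·(β'+T)/β'² = 6·988·50/1936 = 18525/121.

18525/121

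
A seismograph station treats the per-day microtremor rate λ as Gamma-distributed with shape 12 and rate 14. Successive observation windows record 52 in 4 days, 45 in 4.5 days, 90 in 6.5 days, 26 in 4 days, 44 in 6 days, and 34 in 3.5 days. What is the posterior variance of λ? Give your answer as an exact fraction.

Total count: 52 + 45 + 90 + 26 + 44 + 34 = 291.
Total exposure: 4 + 4.5 + 6.5 + 4 + 6 + 3.5 = 28.5 days.
Conjugate update: add total count to the shape and total exposure to the rate, giving Gamma(303, 85/2).
Posterior variance = α'/β'² = 303/(7225/4) = 1212/7225.

1212/7225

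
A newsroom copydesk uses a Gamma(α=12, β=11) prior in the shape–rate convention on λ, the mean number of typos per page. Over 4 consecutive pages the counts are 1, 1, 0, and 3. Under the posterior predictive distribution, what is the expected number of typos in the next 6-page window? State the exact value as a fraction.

34/5

Total count: 1 + 1 + 0 + 3 = 5.
Total exposure: 4 pages.
By Gamma–Poisson conjugacy, the posterior is Gamma(α + Σx, β + Σt) = Gamma(12 + 5, 11 + 4) = Gamma(17, 15).
Predictive mean over a 6-page window = T·E[λ|data] = 6·17/15 = 34/5.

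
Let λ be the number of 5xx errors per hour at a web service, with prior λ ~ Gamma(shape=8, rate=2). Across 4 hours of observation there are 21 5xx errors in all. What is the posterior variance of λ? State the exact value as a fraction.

29/36

Total count 21 over total exposure 4 hours.
Gamma(α, β) with Poisson data over total exposure Σt gives posterior Gamma(α+Σx, β+Σt) = Gamma(29, 6).
Posterior variance = α'/β'² = 29/36.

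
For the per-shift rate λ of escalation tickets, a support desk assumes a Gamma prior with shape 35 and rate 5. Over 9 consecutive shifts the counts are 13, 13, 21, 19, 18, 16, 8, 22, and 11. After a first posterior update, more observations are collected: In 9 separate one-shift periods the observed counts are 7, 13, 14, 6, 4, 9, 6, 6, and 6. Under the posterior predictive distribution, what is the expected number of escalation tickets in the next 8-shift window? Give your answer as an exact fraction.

Total count: 13 + 13 + 21 + 19 + 18 + 16 + 8 + 22 + 11 = 141.
Total exposure: 9 shifts.
After the first batch: Gamma(35 + 141, 5 + 9) = Gamma(176, 14).
Total count: 7 + 13 + 14 + 6 + 4 + 9 + 6 + 6 + 6 = 71.
Total exposure: 9 shifts.
After the second batch: Gamma(176 + 71, 14 + 9) = Gamma(247, 23).
Predictive mean over an 8-shift window = T·E[λ|data] = 8·247/23 = 1976/23.

1976/23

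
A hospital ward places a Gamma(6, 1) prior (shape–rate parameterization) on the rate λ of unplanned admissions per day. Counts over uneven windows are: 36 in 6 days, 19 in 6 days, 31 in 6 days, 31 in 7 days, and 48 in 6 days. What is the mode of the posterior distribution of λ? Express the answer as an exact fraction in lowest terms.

85/16

Total count: 36 + 19 + 31 + 31 + 48 = 165.
Total exposure: 6 + 6 + 6 + 7 + 6 = 31 days.
Gamma(α, β) with Poisson data over total exposure Σt gives posterior Gamma(α+Σx, β+Σt) = Gamma(171, 32).
Posterior mode = (α'−1)/β' = 170/32 = 85/16.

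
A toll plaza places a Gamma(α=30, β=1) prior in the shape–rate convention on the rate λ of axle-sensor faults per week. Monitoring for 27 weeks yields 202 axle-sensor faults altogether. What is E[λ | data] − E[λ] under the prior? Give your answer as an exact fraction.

Total count 202 over total exposure 27 weeks.
Conjugate update: add total count to the shape and total exposure to the rate, giving Gamma(232, 28).
Posterior mean = 232/28 = 58/7; prior mean = 30/1 = 30. Difference = 58/7 − 30 = -152/7.

-152/7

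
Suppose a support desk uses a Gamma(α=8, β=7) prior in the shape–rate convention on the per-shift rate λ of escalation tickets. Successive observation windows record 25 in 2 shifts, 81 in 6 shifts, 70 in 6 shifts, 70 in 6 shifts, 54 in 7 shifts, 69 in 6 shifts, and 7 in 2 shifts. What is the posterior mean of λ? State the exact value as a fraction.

Total count: 25 + 81 + 70 + 70 + 54 + 69 + 7 = 376.
Total exposure: 2 + 6 + 6 + 6 + 7 + 6 + 2 = 35 shifts.
Gamma(α, β) with Poisson data over total exposure Σt gives posterior Gamma(α+Σx, β+Σt) = Gamma(384, 42).
Posterior mean = α'/β' = 384/42 = 64/7.

64/7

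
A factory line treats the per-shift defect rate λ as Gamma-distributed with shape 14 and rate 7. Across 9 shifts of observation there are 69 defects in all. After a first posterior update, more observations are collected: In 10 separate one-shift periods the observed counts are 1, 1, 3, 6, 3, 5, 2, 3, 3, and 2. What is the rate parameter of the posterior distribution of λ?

26

Total count 69 over total exposure 9 shifts.
After the first batch: Gamma(14 + 69, 7 + 9) = Gamma(83, 16).
Total count: 1 + 1 + 3 + 6 + 3 + 5 + 2 + 3 + 3 + 2 = 29.
Total exposure: 10 shifts.
After the second batch: Gamma(83 + 29, 16 + 10) = Gamma(112, 26).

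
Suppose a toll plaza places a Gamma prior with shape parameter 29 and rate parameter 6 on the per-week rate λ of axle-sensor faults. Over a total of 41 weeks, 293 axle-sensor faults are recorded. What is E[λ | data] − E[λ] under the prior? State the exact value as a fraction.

Total count 293 over total exposure 41 weeks.
Conjugate update: add total count to the shape and total exposure to the rate, giving Gamma(322, 47).
Posterior mean = 322/47 = 322/47; prior mean = 29/6 = 29/6. Difference = 322/47 − 29/6 = 569/282.

569/282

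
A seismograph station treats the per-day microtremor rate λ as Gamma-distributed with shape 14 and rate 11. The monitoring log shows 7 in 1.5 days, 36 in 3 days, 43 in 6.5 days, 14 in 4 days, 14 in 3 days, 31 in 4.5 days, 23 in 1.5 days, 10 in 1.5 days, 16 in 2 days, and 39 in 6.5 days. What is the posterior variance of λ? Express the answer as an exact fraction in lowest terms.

247/2025

Total count: 7 + 36 + 43 + 14 + 14 + 31 + 23 + 10 + 16 + 39 = 233.
Total exposure: 1.5 + 3 + 6.5 + 4 + 3 + 4.5 + 1.5 + 1.5 + 2 + 6.5 = 34 days.
Gamma(α, β) with Poisson data over total exposure Σt gives posterior Gamma(α+Σx, β+Σt) = Gamma(247, 45).
Posterior variance = α'/β'² = 247/2025.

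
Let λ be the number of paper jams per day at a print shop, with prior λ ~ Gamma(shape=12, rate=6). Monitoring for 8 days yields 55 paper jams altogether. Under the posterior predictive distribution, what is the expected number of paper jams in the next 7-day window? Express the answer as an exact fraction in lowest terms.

Total count 55 over total exposure 8 days.
By Gamma–Poisson conjugacy, the posterior is Gamma(α + Σx, β + Σt) = Gamma(12 + 55, 6 + 8) = Gamma(67, 14).
Predictive mean over a 7-day window = T·E[λ|data] = 7·67/14 = 67/2.

67/2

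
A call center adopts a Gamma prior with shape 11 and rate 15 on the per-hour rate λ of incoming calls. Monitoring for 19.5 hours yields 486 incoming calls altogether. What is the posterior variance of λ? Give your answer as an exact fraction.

Total count 486 over total exposure 19.5 hours.
Conjugate update: add total count to the shape and total exposure to the rate, giving Gamma(497, 69/2).
Posterior variance = α'/β'² = 497/(4761/4) = 1988/4761.

1988/4761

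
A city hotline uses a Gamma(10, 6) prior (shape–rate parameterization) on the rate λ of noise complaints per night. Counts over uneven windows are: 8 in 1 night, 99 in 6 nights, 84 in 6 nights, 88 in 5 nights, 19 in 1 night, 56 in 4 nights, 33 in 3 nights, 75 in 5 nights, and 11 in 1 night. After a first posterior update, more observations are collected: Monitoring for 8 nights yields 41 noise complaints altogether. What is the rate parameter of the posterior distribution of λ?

Total count: 8 + 99 + 84 + 88 + 19 + 56 + 33 + 75 + 11 = 473.
Total exposure: 1 + 6 + 6 + 5 + 1 + 4 + 3 + 5 + 1 = 32 nights.
After the first batch: Gamma(10 + 473, 6 + 32) = Gamma(483, 38).
Total count 41 over total exposure 8 nights.
After the second batch: Gamma(483 + 41, 38 + 8) = Gamma(524, 46).

46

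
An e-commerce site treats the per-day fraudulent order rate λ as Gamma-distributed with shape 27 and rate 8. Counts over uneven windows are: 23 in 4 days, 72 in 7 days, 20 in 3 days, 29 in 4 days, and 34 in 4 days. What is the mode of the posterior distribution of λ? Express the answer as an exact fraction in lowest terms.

34/5

Total count: 23 + 72 + 20 + 29 + 34 = 178.
Total exposure: 4 + 7 + 3 + 4 + 4 = 22 days.
Posterior: α' = 27 + 178 = 205, β' = 8 + 22 = 30.
Posterior mode = (α'−1)/β' = 204/30 = 34/5.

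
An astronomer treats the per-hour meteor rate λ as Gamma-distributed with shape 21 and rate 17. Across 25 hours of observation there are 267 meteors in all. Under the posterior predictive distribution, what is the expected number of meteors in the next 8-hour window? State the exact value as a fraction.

Total count 267 over total exposure 25 hours.
Posterior: α' = 21 + 267 = 288, β' = 17 + 25 = 42.
Predictive mean over an 8-hour window = T·E[λ|data] = 8·288/42 = 384/7.

384/7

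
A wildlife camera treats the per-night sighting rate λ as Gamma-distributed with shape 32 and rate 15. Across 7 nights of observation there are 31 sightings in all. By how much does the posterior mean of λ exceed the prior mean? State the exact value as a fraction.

241/330

Total count 31 over total exposure 7 nights.
By Gamma–Poisson conjugacy, the posterior is Gamma(α + Σx, β + Σt) = Gamma(32 + 31, 15 + 7) = Gamma(63, 22).
Posterior mean = 63/22 = 63/22; prior mean = 32/15 = 32/15. Difference = 63/22 − 32/15 = 241/330.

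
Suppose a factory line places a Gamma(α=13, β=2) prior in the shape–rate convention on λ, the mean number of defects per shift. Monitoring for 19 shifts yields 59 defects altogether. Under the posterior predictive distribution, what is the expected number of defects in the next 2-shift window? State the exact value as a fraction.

48/7

Total count 59 over total exposure 19 shifts.
By Gamma–Poisson conjugacy, the posterior is Gamma(α + Σx, β + Σt) = Gamma(13 + 59, 2 + 19) = Gamma(72, 21).
Predictive mean over a 2-shift window = T·E[λ|data] = 2·72/21 = 48/7.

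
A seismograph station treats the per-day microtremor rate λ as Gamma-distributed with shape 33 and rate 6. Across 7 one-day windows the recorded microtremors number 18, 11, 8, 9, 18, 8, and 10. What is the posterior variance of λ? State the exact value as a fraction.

Total count: 18 + 11 + 8 + 9 + 18 + 8 + 10 = 82.
Total exposure: 7 days.
The Gamma prior is conjugate for the Poisson rate, so λ | data ~ Gamma(33+82, 6+7) = Gamma(115, 13).
Posterior variance = α'/β'² = 115/169.

115/169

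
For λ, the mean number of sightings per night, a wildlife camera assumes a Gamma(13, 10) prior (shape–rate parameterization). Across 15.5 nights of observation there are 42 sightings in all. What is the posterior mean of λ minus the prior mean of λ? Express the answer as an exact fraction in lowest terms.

437/510

Total count 42 over total exposure 15.5 nights.
Gamma(α, β) with Poisson data over total exposure Σt gives posterior Gamma(α+Σx, β+Σt) = Gamma(55, 51/2).
Posterior mean = 55/(51/2) = 110/51; prior mean = 13/10 = 13/10. Difference = 110/51 − 13/10 = 437/510.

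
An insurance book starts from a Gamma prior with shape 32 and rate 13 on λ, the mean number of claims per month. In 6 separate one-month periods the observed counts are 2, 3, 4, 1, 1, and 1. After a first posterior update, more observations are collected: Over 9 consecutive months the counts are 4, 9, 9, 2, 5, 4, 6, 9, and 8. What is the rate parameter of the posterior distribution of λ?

28

Total count: 2 + 3 + 4 + 1 + 1 + 1 = 12.
Total exposure: 6 months.
After the first batch: Gamma(32 + 12, 13 + 6) = Gamma(44, 19).
Total count: 4 + 9 + 9 + 2 + 5 + 4 + 6 + 9 + 8 = 56.
Total exposure: 9 months.
After the second batch: Gamma(44 + 56, 19 + 9) = Gamma(100, 28).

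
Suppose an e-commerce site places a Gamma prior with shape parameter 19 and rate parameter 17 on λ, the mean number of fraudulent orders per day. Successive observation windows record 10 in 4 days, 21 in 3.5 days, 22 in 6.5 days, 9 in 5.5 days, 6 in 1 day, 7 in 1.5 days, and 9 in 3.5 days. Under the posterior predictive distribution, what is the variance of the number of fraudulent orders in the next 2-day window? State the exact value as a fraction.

Total count: 10 + 21 + 22 + 9 + 6 + 7 + 9 = 84.
Total exposure: 4 + 3.5 + 6.5 + 5.5 + 1 + 1.5 + 3.5 = 25.5 days.
By Gamma–Poisson conjugacy, the posterior is Gamma(α + Σx, β + Σt) = Gamma(19 + 84, 17 + 25.5) = Gamma(103, 85/2).
The posterior predictive for a window of length T is Negative Binomial with variance T·α'·(β'+T)/β'² = 2·103·(89/2)/(7225/4) = 36668/7225.

36668/7225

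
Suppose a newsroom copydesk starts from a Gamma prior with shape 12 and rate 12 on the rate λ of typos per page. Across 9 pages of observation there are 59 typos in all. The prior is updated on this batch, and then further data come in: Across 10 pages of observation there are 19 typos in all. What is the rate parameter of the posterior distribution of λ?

31

Total count 59 over total exposure 9 pages.
After the first batch: Gamma(12 + 59, 12 + 9) = Gamma(71, 21).
Total count 19 over total exposure 10 pages.
After the second batch: Gamma(71 + 19, 21 + 10) = Gamma(90, 31).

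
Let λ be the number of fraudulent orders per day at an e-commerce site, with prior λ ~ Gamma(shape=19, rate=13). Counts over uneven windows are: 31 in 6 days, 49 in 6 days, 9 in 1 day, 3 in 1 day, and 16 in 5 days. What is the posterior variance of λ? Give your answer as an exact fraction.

Total count: 31 + 49 + 9 + 3 + 16 = 108.
Total exposure: 6 + 6 + 1 + 1 + 5 = 19 days.
Posterior: α' = 19 + 108 = 127, β' = 13 + 19 = 32.
Posterior variance = α'/β'² = 127/1024.

127/1024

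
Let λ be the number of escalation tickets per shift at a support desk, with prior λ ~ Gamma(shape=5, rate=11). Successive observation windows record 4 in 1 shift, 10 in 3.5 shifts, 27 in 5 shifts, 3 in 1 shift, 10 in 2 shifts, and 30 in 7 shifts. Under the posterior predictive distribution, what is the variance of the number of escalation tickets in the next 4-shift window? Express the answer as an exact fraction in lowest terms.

49128/3721

Total count: 4 + 10 + 27 + 3 + 10 + 30 = 84.
Total exposure: 1 + 3.5 + 5 + 1 + 2 + 7 = 19.5 shifts.
Conjugate update: add total count to the shape and total exposure to the rate, giving Gamma(89, 61/2).
The posterior predictive for a window of length T is Negative Binomial with variance T·α'·(β'+T)/β'² = 4·89·(69/2)/(3721/4) = 49128/3721.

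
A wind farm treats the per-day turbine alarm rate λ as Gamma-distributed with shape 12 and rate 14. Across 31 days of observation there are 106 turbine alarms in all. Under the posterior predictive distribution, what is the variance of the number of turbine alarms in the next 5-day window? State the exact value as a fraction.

Total count 106 over total exposure 31 days.
Conjugate update: add total count to the shape and total exposure to the rate, giving Gamma(118, 45).
The posterior predictive for a window of length T is Negative Binomial with variance T·α'·(β'+T)/β'² = 5·118·50/2025 = 1180/81.

1180/81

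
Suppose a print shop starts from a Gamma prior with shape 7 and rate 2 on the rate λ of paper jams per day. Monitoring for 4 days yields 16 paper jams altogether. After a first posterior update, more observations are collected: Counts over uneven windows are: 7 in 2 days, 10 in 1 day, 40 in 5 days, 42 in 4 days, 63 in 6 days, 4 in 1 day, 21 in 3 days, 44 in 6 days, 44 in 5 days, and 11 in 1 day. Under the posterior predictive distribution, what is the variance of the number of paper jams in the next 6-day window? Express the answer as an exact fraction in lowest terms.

21321/400

Total count 16 over total exposure 4 days.
After the first batch: Gamma(7 + 16, 2 + 4) = Gamma(23, 6).
Total count: 7 + 10 + 40 + 42 + 63 + 4 + 21 + 44 + 44 + 11 = 286.
Total exposure: 2 + 1 + 5 + 4 + 6 + 1 + 3 + 6 + 5 + 1 = 34 days.
After the second batch: Gamma(23 + 286, 6 + 34) = Gamma(309, 40).
The posterior predictive for a window of length T is Negative Binomial with variance T·α'·(β'+T)/β'² = 6·309·46/1600 = 21321/400.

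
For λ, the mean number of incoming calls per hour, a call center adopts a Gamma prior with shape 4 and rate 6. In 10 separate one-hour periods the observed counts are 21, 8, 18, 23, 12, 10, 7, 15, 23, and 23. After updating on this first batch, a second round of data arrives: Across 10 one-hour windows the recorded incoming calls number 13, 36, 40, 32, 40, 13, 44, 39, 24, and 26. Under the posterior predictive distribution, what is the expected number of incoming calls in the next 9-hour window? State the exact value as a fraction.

4239/26

Total count: 21 + 8 + 18 + 23 + 12 + 10 + 7 + 15 + 23 + 23 = 160.
Total exposure: 10 hours.
After the first batch: Gamma(4 + 160, 6 + 10) = Gamma(164, 16).
Total count: 13 + 36 + 40 + 32 + 40 + 13 + 44 + 39 + 24 + 26 = 307.
Total exposure: 10 hours.
After the second batch: Gamma(164 + 307, 16 + 10) = Gamma(471, 26).
Predictive mean over a 9-hour window = T·E[λ|data] = 9·471/26 = 4239/26.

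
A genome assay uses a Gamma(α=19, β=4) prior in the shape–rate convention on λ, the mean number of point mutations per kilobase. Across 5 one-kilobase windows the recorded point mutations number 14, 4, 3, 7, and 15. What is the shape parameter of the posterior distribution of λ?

Total count: 14 + 4 + 3 + 7 + 15 = 43.
Total exposure: 5 kilobases.
Gamma(α, β) with Poisson data over total exposure Σt gives posterior Gamma(α+Σx, β+Σt) = Gamma(62, 9).

62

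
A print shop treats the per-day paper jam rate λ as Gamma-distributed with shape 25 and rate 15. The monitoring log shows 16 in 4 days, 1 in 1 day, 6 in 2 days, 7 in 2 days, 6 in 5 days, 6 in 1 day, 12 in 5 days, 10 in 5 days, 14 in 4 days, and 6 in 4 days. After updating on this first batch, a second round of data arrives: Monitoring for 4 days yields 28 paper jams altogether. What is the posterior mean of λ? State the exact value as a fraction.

137/52

Total count: 16 + 1 + 6 + 7 + 6 + 6 + 12 + 10 + 14 + 6 = 84.
Total exposure: 4 + 1 + 2 + 2 + 5 + 1 + 5 + 5 + 4 + 4 = 33 days.
After the first batch: Gamma(25 + 84, 15 + 33) = Gamma(109, 48).
Total count 28 over total exposure 4 days.
After the second batch: Gamma(109 + 28, 48 + 4) = Gamma(137, 52).
Posterior mean = α'/β' = 137/52.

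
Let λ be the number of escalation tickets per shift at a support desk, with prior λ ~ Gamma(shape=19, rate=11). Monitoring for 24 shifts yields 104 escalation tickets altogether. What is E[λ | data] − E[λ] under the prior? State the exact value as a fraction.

Total count 104 over total exposure 24 shifts.
Conjugate update: add total count to the shape and total exposure to the rate, giving Gamma(123, 35).
Posterior mean = 123/35 = 123/35; prior mean = 19/11 = 19/11. Difference = 123/35 − 19/11 = 688/385.

688/385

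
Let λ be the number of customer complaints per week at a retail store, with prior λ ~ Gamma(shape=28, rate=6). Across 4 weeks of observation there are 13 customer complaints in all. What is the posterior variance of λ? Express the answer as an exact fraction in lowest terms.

41/100

Total count 13 over total exposure 4 weeks.
The Gamma prior is conjugate for the Poisson rate, so λ | data ~ Gamma(28+13, 6+4) = Gamma(41, 10).
Posterior variance = α'/β'² = 41/100.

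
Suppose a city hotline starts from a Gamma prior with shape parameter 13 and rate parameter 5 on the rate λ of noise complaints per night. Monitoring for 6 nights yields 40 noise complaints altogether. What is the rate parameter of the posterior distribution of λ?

Total count 40 over total exposure 6 nights.
Gamma(α, β) with Poisson data over total exposure Σt gives posterior Gamma(α+Σx, β+Σt) = Gamma(53, 11).

11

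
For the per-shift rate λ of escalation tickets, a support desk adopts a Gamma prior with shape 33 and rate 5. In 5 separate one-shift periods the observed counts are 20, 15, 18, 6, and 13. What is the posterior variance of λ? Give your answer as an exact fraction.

21/20

Total count: 20 + 15 + 18 + 6 + 13 = 72.
Total exposure: 5 shifts.
By Gamma–Poisson conjugacy, the posterior is Gamma(α + Σx, β + Σt) = Gamma(33 + 72, 5 + 5) = Gamma(105, 10).
Posterior variance = α'/β'² = 105/100 = 21/20.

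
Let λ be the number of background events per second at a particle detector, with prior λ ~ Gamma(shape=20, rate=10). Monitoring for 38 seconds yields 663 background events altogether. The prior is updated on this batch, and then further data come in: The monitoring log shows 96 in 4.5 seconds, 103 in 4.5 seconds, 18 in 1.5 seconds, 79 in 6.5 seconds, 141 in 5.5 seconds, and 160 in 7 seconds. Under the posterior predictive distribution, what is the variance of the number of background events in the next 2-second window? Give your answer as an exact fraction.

Total count 663 over total exposure 38 seconds.
After the first batch: Gamma(20 + 663, 10 + 38) = Gamma(683, 48).
Total count: 96 + 103 + 18 + 79 + 141 + 160 = 597.
Total exposure: 4.5 + 4.5 + 1.5 + 6.5 + 5.5 + 7 = 29.5 seconds.
After the second batch: Gamma(683 + 597, 48 + 29.5) = Gamma(1280, 155/2).
The posterior predictive for a window of length T is Negative Binomial with variance T·α'·(β'+T)/β'² = 2·1280·(159/2)/(24025/4) = 162816/4805.

162816/4805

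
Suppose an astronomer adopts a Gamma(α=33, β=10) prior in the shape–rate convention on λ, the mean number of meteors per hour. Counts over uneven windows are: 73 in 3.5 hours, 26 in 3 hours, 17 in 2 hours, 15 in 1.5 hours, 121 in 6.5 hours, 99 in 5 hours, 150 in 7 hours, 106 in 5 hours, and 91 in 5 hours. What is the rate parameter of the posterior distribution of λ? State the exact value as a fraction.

97/2

Total count: 73 + 26 + 17 + 15 + 121 + 99 + 150 + 106 + 91 = 698.
Total exposure: 3.5 + 3 + 2 + 1.5 + 6.5 + 5 + 7 + 5 + 5 = 38.5 hours.
Conjugate update: add total count to the shape and total exposure to the rate, giving Gamma(731, 97/2).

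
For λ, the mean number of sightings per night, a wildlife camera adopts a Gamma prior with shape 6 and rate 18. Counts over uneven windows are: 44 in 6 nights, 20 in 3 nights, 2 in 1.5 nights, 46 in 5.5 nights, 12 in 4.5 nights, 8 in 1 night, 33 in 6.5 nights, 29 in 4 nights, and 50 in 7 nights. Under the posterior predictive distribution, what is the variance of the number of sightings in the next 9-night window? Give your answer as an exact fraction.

16500/361

Total count: 44 + 20 + 2 + 46 + 12 + 8 + 33 + 29 + 50 = 244.
Total exposure: 6 + 3 + 1.5 + 5.5 + 4.5 + 1 + 6.5 + 4 + 7 = 39 nights.
The Gamma prior is conjugate for the Poisson rate, so λ | data ~ Gamma(6+244, 18+39) = Gamma(250, 57).
The posterior predictive for a window of length T is Negative Binomial with variance T·α'·(β'+T)/β'² = 9·250·66/3249 = 16500/361.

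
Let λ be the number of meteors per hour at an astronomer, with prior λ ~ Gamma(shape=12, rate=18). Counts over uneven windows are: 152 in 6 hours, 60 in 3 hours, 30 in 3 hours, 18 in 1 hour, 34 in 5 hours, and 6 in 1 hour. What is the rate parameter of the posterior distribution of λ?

Total count: 152 + 60 + 30 + 18 + 34 + 6 = 300.
Total exposure: 6 + 3 + 3 + 1 + 5 + 1 = 19 hours.
Conjugate update: add total count to the shape and total exposure to the rate, giving Gamma(312, 37).

37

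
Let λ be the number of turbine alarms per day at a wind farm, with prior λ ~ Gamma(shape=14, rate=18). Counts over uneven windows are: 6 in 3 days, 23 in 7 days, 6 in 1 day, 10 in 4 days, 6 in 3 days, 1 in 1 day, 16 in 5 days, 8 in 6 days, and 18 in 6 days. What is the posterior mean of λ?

2

Total count: 6 + 23 + 6 + 10 + 6 + 1 + 16 + 8 + 18 = 94.
Total exposure: 3 + 7 + 1 + 4 + 3 + 1 + 5 + 6 + 6 = 36 days.
By Gamma–Poisson conjugacy, the posterior is Gamma(α + Σx, β + Σt) = Gamma(14 + 94, 18 + 36) = Gamma(108, 54).
Posterior mean = α'/β' = 108/54 = 2.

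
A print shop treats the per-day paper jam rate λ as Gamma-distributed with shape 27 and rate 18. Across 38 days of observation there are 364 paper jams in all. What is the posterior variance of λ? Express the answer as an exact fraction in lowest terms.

391/3136

Total count 364 over total exposure 38 days.
Posterior: α' = 27 + 364 = 391, β' = 18 + 38 = 56.
Posterior variance = α'/β'² = 391/3136.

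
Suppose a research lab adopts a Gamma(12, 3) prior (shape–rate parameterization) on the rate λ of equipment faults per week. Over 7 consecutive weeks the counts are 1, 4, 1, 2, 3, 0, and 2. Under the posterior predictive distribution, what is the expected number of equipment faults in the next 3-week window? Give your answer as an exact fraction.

15/2

Total count: 1 + 4 + 1 + 2 + 3 + 0 + 2 = 13.
Total exposure: 7 weeks.
The Gamma prior is conjugate for the Poisson rate, so λ | data ~ Gamma(12+13, 3+7) = Gamma(25, 10).
Predictive mean over a 3-week window = T·E[λ|data] = 3·25/10 = 15/2.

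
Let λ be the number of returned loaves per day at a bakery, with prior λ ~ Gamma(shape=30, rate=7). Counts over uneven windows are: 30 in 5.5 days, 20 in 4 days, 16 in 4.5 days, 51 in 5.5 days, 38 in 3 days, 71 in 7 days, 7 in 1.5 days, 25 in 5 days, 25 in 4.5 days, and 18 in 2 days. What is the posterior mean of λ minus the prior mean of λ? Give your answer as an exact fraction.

Total count: 30 + 20 + 16 + 51 + 38 + 71 + 7 + 25 + 25 + 18 = 301.
Total exposure: 5.5 + 4 + 4.5 + 5.5 + 3 + 7 + 1.5 + 5 + 4.5 + 2 = 42.5 days.
Conjugate update: add total count to the shape and total exposure to the rate, giving Gamma(331, 99/2).
Posterior mean = 331/(99/2) = 662/99; prior mean = 30/7 = 30/7. Difference = 662/99 − 30/7 = 1664/693.

1664/693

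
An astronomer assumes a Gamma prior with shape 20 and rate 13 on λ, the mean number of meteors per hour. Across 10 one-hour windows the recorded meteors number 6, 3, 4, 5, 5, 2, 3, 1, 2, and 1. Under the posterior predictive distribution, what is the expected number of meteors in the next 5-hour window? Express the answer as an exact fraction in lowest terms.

260/23

Total count: 6 + 3 + 4 + 5 + 5 + 2 + 3 + 1 + 2 + 1 = 32.
Total exposure: 10 hours.
Posterior: α' = 20 + 32 = 52, β' = 13 + 10 = 23.
Predictive mean over a 5-hour window = T·E[λ|data] = 5·52/23 = 260/23.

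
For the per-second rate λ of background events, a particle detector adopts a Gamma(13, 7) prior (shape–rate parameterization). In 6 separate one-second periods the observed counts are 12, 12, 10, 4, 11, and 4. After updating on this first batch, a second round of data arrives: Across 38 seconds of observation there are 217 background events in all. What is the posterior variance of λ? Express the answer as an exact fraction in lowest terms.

Total count: 12 + 12 + 10 + 4 + 11 + 4 = 53.
Total exposure: 6 seconds.
After the first batch: Gamma(13 + 53, 7 + 6) = Gamma(66, 13).
Total count 217 over total exposure 38 seconds.
After the second batch: Gamma(66 + 217, 13 + 38) = Gamma(283, 51).
Posterior variance = α'/β'² = 283/2601.

283/2601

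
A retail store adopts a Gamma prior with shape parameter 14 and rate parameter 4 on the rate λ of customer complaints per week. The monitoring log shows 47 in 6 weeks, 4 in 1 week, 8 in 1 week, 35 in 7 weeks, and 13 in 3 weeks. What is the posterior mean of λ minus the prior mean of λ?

2

Total count: 47 + 4 + 8 + 35 + 13 = 107.
Total exposure: 6 + 1 + 1 + 7 + 3 = 18 weeks.
The Gamma prior is conjugate for the Poisson rate, so λ | data ~ Gamma(14+107, 4+18) = Gamma(121, 22).
Posterior mean = 121/22 = 11/2; prior mean = 14/4 = 7/2. Difference = 11/2 − 7/2 = 2.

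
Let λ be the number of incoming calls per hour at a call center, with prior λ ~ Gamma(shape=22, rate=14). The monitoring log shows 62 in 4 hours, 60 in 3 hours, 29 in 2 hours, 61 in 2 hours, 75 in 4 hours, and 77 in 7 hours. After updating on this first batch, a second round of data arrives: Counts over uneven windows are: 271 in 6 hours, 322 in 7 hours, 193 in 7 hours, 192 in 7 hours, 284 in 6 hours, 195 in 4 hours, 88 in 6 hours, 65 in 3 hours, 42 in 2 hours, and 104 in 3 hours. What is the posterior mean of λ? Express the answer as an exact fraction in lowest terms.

714/29

Total count: 62 + 60 + 29 + 61 + 75 + 77 = 364.
Total exposure: 4 + 3 + 2 + 2 + 4 + 7 = 22 hours.
After the first batch: Gamma(22 + 364, 14 + 22) = Gamma(386, 36).
Total count: 271 + 322 + 193 + 192 + 284 + 195 + 88 + 65 + 42 + 104 = 1756.
Total exposure: 6 + 7 + 7 + 7 + 6 + 4 + 6 + 3 + 2 + 3 = 51 hours.
After the second batch: Gamma(386 + 1756, 36 + 51) = Gamma(2142, 87).
Posterior mean = α'/β' = 2142/87 = 714/29.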